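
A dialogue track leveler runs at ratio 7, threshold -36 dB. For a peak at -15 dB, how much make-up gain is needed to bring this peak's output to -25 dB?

8 dB

The peak compresses to -36 + 21/7 = -33 dB.
To reach -25 dB requires -25 − (-33) = 8 dB of make-up.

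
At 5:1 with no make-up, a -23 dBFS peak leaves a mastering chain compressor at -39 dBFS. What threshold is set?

Let T be the threshold. Output overshoot = (input overshoot)/R, so -39 − T = (-23 − T)/5.
5·(-39 − T) = -23 − T → 4·T = -195 − (-23) = -172.
T = -172/4 = -43 dBFS.

-43 dBFS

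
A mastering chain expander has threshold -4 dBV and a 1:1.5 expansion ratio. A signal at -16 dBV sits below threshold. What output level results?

-22 dBV

Undershoot = (-4) − (-16) = 12 dB.
At 1:1.5, that expands to 18 dB under threshold.
Output = -4 − 18 = -22 dBV.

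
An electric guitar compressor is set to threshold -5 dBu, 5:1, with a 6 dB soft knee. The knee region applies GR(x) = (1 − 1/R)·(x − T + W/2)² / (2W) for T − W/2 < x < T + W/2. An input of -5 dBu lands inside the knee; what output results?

x − T + W/2 = -5 − (-5) + 3 = 3.
GR = (1 − 1/5) × 3² / 12 = 0.8 × 9 / 12 = 0.6 dB.
Output = -5 − 0.6 = -5.6 dBu.

-5.6 dBu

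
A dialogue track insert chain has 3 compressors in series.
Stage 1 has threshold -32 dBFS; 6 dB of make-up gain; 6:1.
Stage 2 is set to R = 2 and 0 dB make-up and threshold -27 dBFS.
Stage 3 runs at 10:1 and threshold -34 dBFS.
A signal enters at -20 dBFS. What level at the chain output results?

Stage 1: 12 dB above -32 dBFS, reduced 6:1 to 2 dB above → -30 dBFS; +6 dB make-up → -24 dBFS.
Stage 2: -24 dBFS is 3 dB over -27 dBFS; at 2:1 that becomes 1.5 dB over, giving -25.5 dBFS.
Stage 3: overshoot 8.5 dB → 8.5/10 = 0.85 dB → -33.15 dBFS.

-33.15 dBFS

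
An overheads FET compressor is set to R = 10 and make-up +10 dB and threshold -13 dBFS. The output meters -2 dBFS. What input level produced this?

-3 dBFS

Before make-up, the level was -2 − 10 = -12 dBFS.
That's 1 dB above the -13 dBFS threshold.
Undo the ratio: input overshoot = 1 × 10 = 10 dB, giving input = -3 dBFS.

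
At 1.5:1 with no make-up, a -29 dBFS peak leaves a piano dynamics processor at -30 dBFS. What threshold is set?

-32 dBFS

Gain reduction = -29 − (-30) = 1 dB; output overshoot = GR / (R − 1) = 1 / 0.5 = 2 dB.
Threshold = output − output overshoot = -30 − 2 = -32 dBFS.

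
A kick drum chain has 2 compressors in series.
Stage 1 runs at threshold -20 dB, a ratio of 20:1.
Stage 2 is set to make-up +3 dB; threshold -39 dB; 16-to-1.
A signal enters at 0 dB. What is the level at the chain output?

Stage 1: overshoot 20 dB → 20/20 = 1 dB → -19 dB.
Stage 2: -19 dB is 20 dB over -39 dB; at 16:1 that becomes 1.25 dB over, giving -37.75 dB; +3 dB make-up → -34.75 dB.

-34.75 dB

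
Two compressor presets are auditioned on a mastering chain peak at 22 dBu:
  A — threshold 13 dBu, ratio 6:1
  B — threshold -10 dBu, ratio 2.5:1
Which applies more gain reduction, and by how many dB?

B, by 11.7 dB

A: overshoot 9 dB → output overshoot 1.5 dB → GR 7.5 dB.
B: overshoot 32 dB → output overshoot 12.8 dB → GR 19.2 dB.
B reduces 11.7 dB more.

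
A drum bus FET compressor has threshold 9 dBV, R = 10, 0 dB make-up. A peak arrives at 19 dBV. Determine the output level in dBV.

10 dBV

19 dBV sits 10 dB over threshold.
10:1 compression reduces that to 10/10 = 1 dB over.
Output = 9 + 1 = 10 dBV.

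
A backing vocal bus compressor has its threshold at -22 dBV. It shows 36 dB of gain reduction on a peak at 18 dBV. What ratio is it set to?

10:1

Input overshoot = 18 − (-22) = 40 dB.
Output overshoot = 40 − 36 = 4 dB.
Ratio = input overshoot / output overshoot = 40 / 4 = 10.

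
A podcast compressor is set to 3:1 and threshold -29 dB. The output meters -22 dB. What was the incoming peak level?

-8 dB

That's 7 dB above the -29 dB threshold.
Before 3:1 compression the overshoot was 7 × 3 = 21 dB, so input = -29 + 21 = -8 dB.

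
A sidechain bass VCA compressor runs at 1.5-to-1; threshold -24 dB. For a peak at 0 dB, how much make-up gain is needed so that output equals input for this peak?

Overshoot 24 dB → 24/1.5 = 16 dB after compression, so the compressed level is -24 + 16 = -8 dB.
Make-up = target − compressed = 0 − (-8) = 8 dB.

8 dB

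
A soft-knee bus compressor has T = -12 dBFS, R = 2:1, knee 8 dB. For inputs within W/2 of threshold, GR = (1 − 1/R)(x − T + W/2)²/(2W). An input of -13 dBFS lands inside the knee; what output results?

-13.28125 dBFS

x − T + W/2 = -13 − (-12) + 4 = 3.
GR = (1 − 1/2) × 3² / 16 = 0.5 × 9 / 16 = 0.28125 dB.
Output = -13 − 0.28125 = -13.28125 dBFS.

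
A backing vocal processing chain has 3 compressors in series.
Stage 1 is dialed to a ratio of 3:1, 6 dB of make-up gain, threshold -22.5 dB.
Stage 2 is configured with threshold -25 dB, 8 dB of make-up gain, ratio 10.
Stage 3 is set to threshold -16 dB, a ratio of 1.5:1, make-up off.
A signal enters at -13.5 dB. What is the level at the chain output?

-15.9 dB

Stage 1: -13.5 dB is 9 dB over -22.5 dB; at 3:1 that becomes 3 dB over, giving -19.5 dB; +6 dB make-up → -13.5 dB.
Stage 2: overshoot 11.5 dB → 11.5/10 = 1.15 dB → -23.85 dB; +8 dB make-up → -15.85 dB.
Stage 3: -15.85 dB is 0.15 dB over -16 dB; at 1.5:1 that becomes 0.1 dB over, giving -15.9 dB.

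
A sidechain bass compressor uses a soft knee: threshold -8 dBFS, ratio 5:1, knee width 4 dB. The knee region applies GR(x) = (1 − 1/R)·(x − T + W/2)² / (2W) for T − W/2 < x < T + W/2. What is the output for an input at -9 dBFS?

-9.1 dBFS

x − T + W/2 = -9 − (-8) + 2 = 1.
GR = (1 − 1/5) × 1² / 8 = 0.8 × 1 / 8 = 0.1 dB.
Output = -9 − 0.1 = -9.1 dBFS.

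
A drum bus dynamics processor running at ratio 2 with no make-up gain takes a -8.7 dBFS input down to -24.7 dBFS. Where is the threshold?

Let T be the threshold. Output overshoot = (input overshoot)/R, so -24.7 − T = (-8.7 − T)/2.
2·(-24.7 − T) = -8.7 − T → 1·T = -49.4 − (-8.7) = -40.7.
T = -40.7/1 = -40.7 dBFS.

-40.7 dBFS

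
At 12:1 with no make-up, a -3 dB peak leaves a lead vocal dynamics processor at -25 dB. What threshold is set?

Gain reduction = -3 − (-25) = 22 dB; output overshoot = GR / (R − 1) = 22 / 11 = 2 dB.
Threshold = output − output overshoot = -25 − 2 = -27 dB.

-27 dB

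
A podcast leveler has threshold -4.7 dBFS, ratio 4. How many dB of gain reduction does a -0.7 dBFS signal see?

The signal is 4 dB above threshold.
After 4:1 compression the overshoot becomes 4/4 = 1 dB.
GR = overshoot in − overshoot out = 4 − 1 = 3 dB.

3 dB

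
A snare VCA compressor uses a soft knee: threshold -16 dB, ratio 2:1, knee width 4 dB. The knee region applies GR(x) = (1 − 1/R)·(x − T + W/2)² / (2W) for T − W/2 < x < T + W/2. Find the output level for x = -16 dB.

-16.25 dB

x − T + W/2 = -16 − (-16) + 2 = 2.
GR = (1 − 1/2) × 2² / 8 = 0.5 × 4 / 8 = 0.25 dB.
Output = -16 − 0.25 = -16.25 dB.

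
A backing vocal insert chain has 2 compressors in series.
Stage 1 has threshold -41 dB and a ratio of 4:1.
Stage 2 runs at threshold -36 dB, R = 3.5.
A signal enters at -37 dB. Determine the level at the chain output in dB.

Stage 1: -37 dB is 4 dB over -41 dB; at 4:1 that becomes 1 dB over, giving -40 dB.
Stage 2: -40 dB is at or below the -36 dB threshold — no compression; output -40 dB.

-40 dB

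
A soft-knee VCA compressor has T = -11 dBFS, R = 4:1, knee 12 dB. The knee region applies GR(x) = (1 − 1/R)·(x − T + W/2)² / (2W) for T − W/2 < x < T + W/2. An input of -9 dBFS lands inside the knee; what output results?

x − T + W/2 = -9 − (-11) + 6 = 8.
GR = (1 − 1/4) × 8² / 24 = 0.75 × 64 / 24 = 2 dB.
Output = -9 − 2 = -11 dBFS.

-11 dBFS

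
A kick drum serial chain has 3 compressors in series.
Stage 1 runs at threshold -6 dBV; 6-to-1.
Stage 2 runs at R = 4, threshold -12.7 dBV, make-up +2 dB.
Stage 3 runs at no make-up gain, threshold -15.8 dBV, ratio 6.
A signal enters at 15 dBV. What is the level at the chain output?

-14.525 dBV

Stage 1: overshoot 21 dB → 21/6 = 3.5 dB → -2.5 dBV.
Stage 2: overshoot 10.2 dB → 10.2/4 = 2.55 dB → -10.15 dBV; +2 dB make-up → -8.15 dBV.
Stage 3: overshoot 7.65 dB → 7.65/6 = 1.275 dB → -14.525 dBV.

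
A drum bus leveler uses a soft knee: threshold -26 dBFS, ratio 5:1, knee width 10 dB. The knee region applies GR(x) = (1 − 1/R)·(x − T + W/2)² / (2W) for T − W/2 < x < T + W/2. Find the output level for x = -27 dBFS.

-27.64 dBFS

x − T + W/2 = -27 − (-26) + 5 = 4.
GR = (1 − 1/5) × 4² / 20 = 0.8 × 16 / 20 = 0.64 dB.
Output = -27 − 0.64 = -27.64 dBFS.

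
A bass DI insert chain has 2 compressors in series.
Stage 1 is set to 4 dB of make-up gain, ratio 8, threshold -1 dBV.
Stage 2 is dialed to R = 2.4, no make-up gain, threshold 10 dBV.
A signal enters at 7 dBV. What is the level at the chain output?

4 dBV

Stage 1: 8 dB above -1 dBV, reduced 8:1 to 1 dB above → 0 dBV; +4 dB make-up → 4 dBV.
Stage 2: 4 dBV ≤ 10 dBV, so stage 2 doesn't engage; output 4 dBV.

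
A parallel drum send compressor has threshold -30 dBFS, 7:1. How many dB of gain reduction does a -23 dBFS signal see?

6 dB

-23 dBFS exceeds the threshold by 7 dB.
A 7:1 ratio leaves 1 dB of that excess.
So the signal is attenuated by 7 − 1 = 6 dB.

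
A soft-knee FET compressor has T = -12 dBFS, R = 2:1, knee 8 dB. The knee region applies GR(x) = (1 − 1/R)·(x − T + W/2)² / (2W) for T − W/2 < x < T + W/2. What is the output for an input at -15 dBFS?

-15.03125 dBFS

x − T + W/2 = -15 − (-12) + 4 = 1.
GR = (1 − 1/2) × 1² / 16 = 0.5 × 1 / 16 = 0.03125 dB.
Output = -15 − 0.03125 = -15.03125 dBFS.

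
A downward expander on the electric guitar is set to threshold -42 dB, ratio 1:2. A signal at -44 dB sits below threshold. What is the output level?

Below threshold, a 1:2 expander applies gain = (2−1)×(T − x) of attenuation.
(2−1) × 2 = 2 dB, so output = -44 − 2 = -46 dB.

-46 dB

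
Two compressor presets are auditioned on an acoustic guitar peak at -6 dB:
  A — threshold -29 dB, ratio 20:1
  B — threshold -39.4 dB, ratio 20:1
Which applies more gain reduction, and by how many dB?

A: 23 dB over, compressed to 1.15 dB over, so 21.85 dB of GR.
B: 33.4 dB over, compressed to 1.67 dB over, so 31.73 dB of GR.
B applies 9.88 dB more gain reduction.

B, by 9.88 dB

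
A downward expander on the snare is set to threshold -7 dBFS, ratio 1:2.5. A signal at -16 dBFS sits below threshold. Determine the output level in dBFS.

-29.5 dBFS

The input is 9 dB below the -7 dBFS threshold.
A 1:2.5 expander multiplies undershoot by 2.5: 9 × 2.5 = 22.5 dB below threshold.
Output = -7 − 22.5 = -29.5 dBFS.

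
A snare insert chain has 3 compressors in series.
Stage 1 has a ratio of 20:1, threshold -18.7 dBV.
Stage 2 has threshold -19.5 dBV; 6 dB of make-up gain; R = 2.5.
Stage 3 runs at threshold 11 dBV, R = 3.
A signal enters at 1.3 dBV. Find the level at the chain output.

-12.78 dBV

Stage 1: 20 dB above -18.7 dBV, reduced 20:1 to 1 dB above → -17.7 dBV.
Stage 2: overshoot 1.8 dB → 1.8/2.5 = 0.72 dB → -18.78 dBV; +6 dB make-up → -12.78 dBV.
Stage 3: below threshold (-12.78 ≤ 11); passes unchanged; output -12.78 dBV.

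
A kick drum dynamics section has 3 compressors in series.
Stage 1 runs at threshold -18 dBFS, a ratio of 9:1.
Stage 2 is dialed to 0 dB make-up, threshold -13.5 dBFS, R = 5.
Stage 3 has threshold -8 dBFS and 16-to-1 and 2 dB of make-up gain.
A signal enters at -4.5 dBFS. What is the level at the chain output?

Stage 1: 13.5 dB above -18 dBFS, reduced 9:1 to 1.5 dB above → -16.5 dBFS.
Stage 2: below threshold (-16.5 ≤ -13.5); passes unchanged; output -16.5 dBFS.
Stage 3: -16.5 dBFS is at or below the -8 dBFS threshold — no compression; make-up brings it to -14.5 dBFS.

-14.5 dBFS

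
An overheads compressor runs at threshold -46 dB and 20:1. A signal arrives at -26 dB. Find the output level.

-45 dB

The input is 20 dB above the -46 dB threshold.
The 20 dB excess becomes 1 dB after 20:1 reduction.
Output = -46 + 1 = -45 dB.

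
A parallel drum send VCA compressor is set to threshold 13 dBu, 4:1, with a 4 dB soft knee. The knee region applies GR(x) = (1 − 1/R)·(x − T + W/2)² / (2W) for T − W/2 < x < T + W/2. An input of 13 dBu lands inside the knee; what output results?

12.625 dBu

x − T + W/2 = 13 − 13 + 2 = 2.
GR = (1 − 1/4) × 2² / 8 = 0.75 × 4 / 8 = 0.375 dB.
Output = 13 − 0.375 = 12.625 dBu.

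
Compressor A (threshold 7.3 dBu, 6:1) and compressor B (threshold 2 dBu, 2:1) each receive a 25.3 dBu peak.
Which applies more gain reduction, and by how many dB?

A, by 3.35 dB

A: overshoot 18 dB → output overshoot 3 dB → GR 15 dB.
B: overshoot 23.3 dB → output overshoot 11.65 dB → GR 11.65 dB.
A reduces 3.35 dB more.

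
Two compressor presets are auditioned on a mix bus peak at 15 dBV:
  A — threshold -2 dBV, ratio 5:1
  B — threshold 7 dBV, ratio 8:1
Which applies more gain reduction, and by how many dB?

A: GR = 17 − 17/5 = 13.6 dB.
B: GR = 8 − 8/8 = 7 dB.
A reduces 6.6 dB more.

A, by 6.6 dB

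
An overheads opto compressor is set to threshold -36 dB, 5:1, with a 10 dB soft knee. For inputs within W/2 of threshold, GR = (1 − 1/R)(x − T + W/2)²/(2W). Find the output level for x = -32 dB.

x − T + W/2 = -32 − (-36) + 5 = 9.
GR = (1 − 1/5) × 9² / 20 = 0.8 × 81 / 20 = 3.24 dB.
Output = -32 − 3.24 = -35.24 dB.

-35.24 dB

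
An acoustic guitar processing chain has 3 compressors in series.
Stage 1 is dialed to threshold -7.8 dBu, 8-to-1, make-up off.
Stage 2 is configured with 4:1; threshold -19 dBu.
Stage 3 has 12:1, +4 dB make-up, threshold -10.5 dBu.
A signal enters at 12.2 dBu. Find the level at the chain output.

Stage 1: 12.2 dBu is 20 dB over -7.8 dBu; at 8:1 that becomes 2.5 dB over, giving -5.3 dBu.
Stage 2: -5.3 dBu is 13.7 dB over -19 dBu; at 4:1 that becomes 3.425 dB over, giving -15.575 dBu.
Stage 3: -15.575 dBu is at or below the -10.5 dBu threshold — no compression; make-up brings it to -11.575 dBu.

-11.575 dBu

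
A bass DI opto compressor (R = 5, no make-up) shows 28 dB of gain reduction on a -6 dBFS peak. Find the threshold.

Let T be the threshold. Output overshoot = (input overshoot)/R, so -34 − T = (-6 − T)/5.
5·(-34 − T) = -6 − T → 4·T = -170 − (-6) = -164.
T = -164/4 = -41 dBFS.

-41 dBFS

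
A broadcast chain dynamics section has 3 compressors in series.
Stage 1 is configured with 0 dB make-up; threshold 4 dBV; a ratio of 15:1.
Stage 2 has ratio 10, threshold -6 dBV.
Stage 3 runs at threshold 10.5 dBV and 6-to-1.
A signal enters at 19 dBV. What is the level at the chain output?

-4.9 dBV

Stage 1: 19 dBV is 15 dB over 4 dBV; at 15:1 that becomes 1 dB over, giving 5 dBV.
Stage 2: overshoot 11 dB → 11/10 = 1.1 dB → -4.9 dBV.
Stage 3: below threshold (-4.9 ≤ 10.5); passes unchanged; output -4.9 dBV.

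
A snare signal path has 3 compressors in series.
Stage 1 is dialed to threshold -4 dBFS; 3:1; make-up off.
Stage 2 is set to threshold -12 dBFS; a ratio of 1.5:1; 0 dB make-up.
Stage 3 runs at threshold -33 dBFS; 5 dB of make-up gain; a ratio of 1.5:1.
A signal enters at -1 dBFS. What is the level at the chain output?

-10 dBFS

Stage 1: -1 dBFS is 3 dB over -4 dBFS; at 3:1 that becomes 1 dB over, giving -3 dBFS.
Stage 2: -3 dBFS is 9 dB over -12 dBFS; at 1.5:1 that becomes 6 dB over, giving -6 dBFS.
Stage 3: 27 dB above -33 dBFS, reduced 1.5:1 to 18 dB above → -15 dBFS; +5 dB make-up → -10 dBFS.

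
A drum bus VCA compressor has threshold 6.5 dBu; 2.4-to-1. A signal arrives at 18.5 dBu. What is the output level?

11.5 dBu

The input is 12 dB above the 6.5 dBu threshold.
At 2.4:1 the overshoot is divided by 2.4, leaving 5 dB above threshold.
That puts the output at 11.5 dBu.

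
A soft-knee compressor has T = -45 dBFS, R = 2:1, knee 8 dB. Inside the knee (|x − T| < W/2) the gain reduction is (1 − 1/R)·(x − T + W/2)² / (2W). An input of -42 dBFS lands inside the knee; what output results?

x − T + W/2 = -42 − (-45) + 4 = 7.
GR = (1 − 1/2) × 7² / 16 = 0.5 × 49 / 16 = 1.53125 dB.
Output = -42 − 1.53125 = -43.53125 dBFS.

-43.53125 dBFS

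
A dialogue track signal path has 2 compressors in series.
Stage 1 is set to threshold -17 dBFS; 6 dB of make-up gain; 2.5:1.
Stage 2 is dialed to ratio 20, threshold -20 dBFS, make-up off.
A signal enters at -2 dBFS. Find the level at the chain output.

Stage 1: overshoot 15 dB → 15/2.5 = 6 dB → -11 dBFS; +6 dB make-up → -5 dBFS.
Stage 2: -5 dBFS is 15 dB over -20 dBFS; at 20:1 that becomes 0.75 dB over, giving -19.25 dBFS.

-19.25 dBFS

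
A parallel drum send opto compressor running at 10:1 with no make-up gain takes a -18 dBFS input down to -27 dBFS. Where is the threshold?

-28 dBFS

Input is 10 dB above T (since output overshoot × R = input overshoot: (-27 − T)·10 = -18 − T gives T = -28 dBFS).
Check: -28 + (-18 − (-28))/10 = -28 + 1 = -27 dBFS. ✓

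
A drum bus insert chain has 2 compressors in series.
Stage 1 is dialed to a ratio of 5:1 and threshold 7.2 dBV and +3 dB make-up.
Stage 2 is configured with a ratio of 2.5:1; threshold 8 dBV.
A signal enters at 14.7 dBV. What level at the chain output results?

9.48 dBV

Stage 1: overshoot 7.5 dB → 7.5/5 = 1.5 dB → 8.7 dBV; +3 dB make-up → 11.7 dBV.
Stage 2: 11.7 dBV is 3.7 dB over 8 dBV; at 2.5:1 that becomes 1.48 dB over, giving 9.48 dBV.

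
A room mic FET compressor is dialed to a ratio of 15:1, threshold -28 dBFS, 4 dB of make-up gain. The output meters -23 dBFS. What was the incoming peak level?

-13 dBFS

Before make-up, the level was -23 − 4 = -27 dBFS.
The compressed level sits -27 − (-28) = 1 dB over threshold.
Input overshoot = R × output overshoot = 15 dB → input = -28 + 15 = -13 dBFS.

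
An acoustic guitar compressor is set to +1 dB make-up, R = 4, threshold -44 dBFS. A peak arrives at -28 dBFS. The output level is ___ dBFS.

Overshoot: -28 − (-44) = 16 dB.
4:1 compression reduces that to 16/4 = 4 dB over.
So the level is -44 + 4 = -40 dBFS; make-up adds 1 dB, giving -39 dBFS.

-39 dBFS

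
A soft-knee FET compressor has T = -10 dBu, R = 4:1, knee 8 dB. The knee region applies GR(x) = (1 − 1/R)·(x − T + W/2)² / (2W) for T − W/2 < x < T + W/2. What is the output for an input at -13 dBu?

x − T + W/2 = -13 − (-10) + 4 = 1.
GR = (1 − 1/4) × 1² / 16 = 0.75 × 1 / 16 = 0.046875 dB.
Output = -13 − 0.046875 = -13.046875 dBu.

-13.046875 dBu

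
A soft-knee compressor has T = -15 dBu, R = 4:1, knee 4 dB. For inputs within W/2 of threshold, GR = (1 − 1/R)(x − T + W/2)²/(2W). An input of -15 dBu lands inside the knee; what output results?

x − T + W/2 = -15 − (-15) + 2 = 2.
GR = (1 − 1/4) × 2² / 8 = 0.75 × 4 / 8 = 0.375 dB.
Output = -15 − 0.375 = -15.375 dBu.

-15.375 dBu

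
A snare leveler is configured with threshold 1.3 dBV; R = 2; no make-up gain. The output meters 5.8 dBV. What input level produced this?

The compressed level sits 5.8 − 1.3 = 4.5 dB over threshold.
Input overshoot = R × output overshoot = 9 dB → input = 1.3 + 9 = 10.3 dBV.

10.3 dBV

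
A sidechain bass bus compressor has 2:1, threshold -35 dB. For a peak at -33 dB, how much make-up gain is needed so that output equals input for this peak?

The peak compresses to -35 + 2/2 = -34 dB.
To reach -33 dB requires -33 − (-34) = 1 dB of make-up.

1 dB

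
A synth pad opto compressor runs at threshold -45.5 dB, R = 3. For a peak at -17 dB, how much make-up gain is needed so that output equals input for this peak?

Without make-up, output = threshold + overshoot/3 = -45.5 + 9.5 = -36 dB.
Gap to target: 19 dB.

19 dB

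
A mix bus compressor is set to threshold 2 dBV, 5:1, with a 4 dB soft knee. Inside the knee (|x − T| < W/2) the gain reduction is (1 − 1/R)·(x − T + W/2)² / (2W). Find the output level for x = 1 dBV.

0.9 dBV

x − T + W/2 = 1 − 2 + 2 = 1.
GR = (1 − 1/5) × 1² / 8 = 0.8 × 1 / 8 = 0.1 dB.
Output = 1 − 0.1 = 0.9 dBV.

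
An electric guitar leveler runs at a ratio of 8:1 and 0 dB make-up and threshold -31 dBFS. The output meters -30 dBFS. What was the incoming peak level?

Post-compression overshoot = -30 − (-31) = 1 dB.
Before 8:1 compression the overshoot was 1 × 8 = 8 dB, so input = -31 + 8 = -23 dBFS.

-23 dBFS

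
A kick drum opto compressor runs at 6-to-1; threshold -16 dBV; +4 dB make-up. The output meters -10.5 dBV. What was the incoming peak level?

-7 dBV

Stripping the +4 dB make-up gives -14.5 dBV at the gain stage.
Post-compression overshoot = -14.5 − (-16) = 1.5 dB.
Before 6:1 compression the overshoot was 1.5 × 6 = 9 dB, so input = -16 + 9 = -7 dBV.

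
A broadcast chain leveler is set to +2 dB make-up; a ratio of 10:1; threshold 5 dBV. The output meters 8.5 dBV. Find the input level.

Stripping the +2 dB make-up gives 6.5 dBV at the gain stage.
Post-compression overshoot = 6.5 − 5 = 1.5 dB.
Before 10:1 compression the overshoot was 1.5 × 10 = 15 dB, so input = 5 + 15 = 20 dBV.

20 dBV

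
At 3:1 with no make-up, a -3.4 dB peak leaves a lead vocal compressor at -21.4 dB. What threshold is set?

Gain reduction = -3.4 − (-21.4) = 18 dB; output overshoot = GR / (R − 1) = 18 / 2 = 9 dB.
Threshold = output − output overshoot = -21.4 − 9 = -30.4 dB.

-30.4 dB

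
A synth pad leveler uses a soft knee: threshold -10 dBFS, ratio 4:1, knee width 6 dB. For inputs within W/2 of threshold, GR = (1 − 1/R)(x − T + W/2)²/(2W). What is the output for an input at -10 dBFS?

x − T + W/2 = -10 − (-10) + 3 = 3.
GR = (1 − 1/4) × 3² / 12 = 0.75 × 9 / 12 = 0.5625 dB.
Output = -10 − 0.5625 = -10.5625 dBFS.

-10.5625 dBFS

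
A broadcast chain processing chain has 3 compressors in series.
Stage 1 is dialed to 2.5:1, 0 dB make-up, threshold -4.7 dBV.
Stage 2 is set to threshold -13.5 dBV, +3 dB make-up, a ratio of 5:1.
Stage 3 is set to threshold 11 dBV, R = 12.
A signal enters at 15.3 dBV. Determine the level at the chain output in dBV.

Stage 1: overshoot 20 dB → 20/2.5 = 8 dB → 3.3 dBV.
Stage 2: 3.3 dBV is 16.8 dB over -13.5 dBV; at 5:1 that becomes 3.36 dB over, giving -10.14 dBV; +3 dB make-up → -7.14 dBV.
Stage 3: -7.14 dBV is at or below the 11 dBV threshold — no compression; output -7.14 dBV.

-7.14 dBV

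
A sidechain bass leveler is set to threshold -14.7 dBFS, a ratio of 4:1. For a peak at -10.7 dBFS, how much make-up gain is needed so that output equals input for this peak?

3 dB

Overshoot 4 dB → 4/4 = 1 dB after compression, so the compressed level is -14.7 + 1 = -13.7 dBFS.
Make-up = target − compressed = -10.7 − (-13.7) = 3 dB.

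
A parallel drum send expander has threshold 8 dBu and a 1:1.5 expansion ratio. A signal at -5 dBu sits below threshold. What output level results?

Below threshold, a 1:1.5 expander applies gain = (1.5−1)×(T − x) of attenuation.
(1.5−1) × 13 = 6.5 dB, so output = -5 − 6.5 = -11.5 dBu.

-11.5 dBu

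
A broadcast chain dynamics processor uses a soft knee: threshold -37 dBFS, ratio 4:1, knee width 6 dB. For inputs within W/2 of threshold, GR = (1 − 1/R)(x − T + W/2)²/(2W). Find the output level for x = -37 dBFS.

x − T + W/2 = -37 − (-37) + 3 = 3.
GR = (1 − 1/4) × 3² / 12 = 0.75 × 9 / 12 = 0.5625 dB.
Output = -37 − 0.5625 = -37.5625 dBFS.

-37.5625 dBFS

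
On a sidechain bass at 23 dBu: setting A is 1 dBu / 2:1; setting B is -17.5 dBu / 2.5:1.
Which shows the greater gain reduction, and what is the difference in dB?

A: 22 dB over, compressed to 11 dB over, so 11 dB of GR.
B: 40.5 dB over, compressed to 16.2 dB over, so 24.3 dB of GR.
B applies 13.3 dB more gain reduction.

B, by 13.3 dB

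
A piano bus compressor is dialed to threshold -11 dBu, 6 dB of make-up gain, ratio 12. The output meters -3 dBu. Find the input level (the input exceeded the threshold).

13 dBu

Remove make-up: -3 − 6 = -9 dBu.
That's 2 dB above the -11 dBu threshold.
Before 12:1 compression the overshoot was 2 × 12 = 24 dB, so input = -11 + 24 = 13 dBu.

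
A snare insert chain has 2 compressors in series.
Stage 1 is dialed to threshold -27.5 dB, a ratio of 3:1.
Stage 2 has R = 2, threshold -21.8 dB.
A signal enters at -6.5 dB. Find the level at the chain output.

Stage 1: overshoot 21 dB → 21/3 = 7 dB → -20.5 dB.
Stage 2: 1.3 dB above -21.8 dB, reduced 2:1 to 0.65 dB above → -21.15 dB.

-21.15 dB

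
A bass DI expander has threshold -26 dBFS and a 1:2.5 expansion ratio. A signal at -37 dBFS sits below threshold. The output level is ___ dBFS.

Below threshold, a 1:2.5 expander applies gain = (2.5−1)×(T − x) of attenuation.
(2.5−1) × 11 = 16.5 dB, so output = -37 − 16.5 = -53.5 dBFS.

-53.5 dBFS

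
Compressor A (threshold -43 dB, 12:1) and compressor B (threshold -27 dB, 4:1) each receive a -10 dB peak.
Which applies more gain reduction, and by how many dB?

A: overshoot 33 dB → output overshoot 2.75 dB → GR 30.25 dB.
B: overshoot 17 dB → output overshoot 4.25 dB → GR 12.75 dB.
Difference: 17.5 dB in favour of A.

A, by 17.5 dB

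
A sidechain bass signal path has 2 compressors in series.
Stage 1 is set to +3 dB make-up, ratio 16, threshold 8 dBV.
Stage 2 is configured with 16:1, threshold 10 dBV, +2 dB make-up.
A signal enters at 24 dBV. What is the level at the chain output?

Stage 1: overshoot 16 dB → 16/16 = 1 dB → 9 dBV; +3 dB make-up → 12 dBV.
Stage 2: 12 dBV is 2 dB over 10 dBV; at 16:1 that becomes 0.125 dB over, giving 10.125 dBV; +2 dB make-up → 12.125 dBV.

12.125 dBV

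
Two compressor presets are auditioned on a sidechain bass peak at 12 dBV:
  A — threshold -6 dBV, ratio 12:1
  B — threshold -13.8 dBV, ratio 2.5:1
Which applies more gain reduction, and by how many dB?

A: GR = 18 − 18/12 = 16.5 dB.
B: GR = 25.8 − 25.8/2.5 = 15.48 dB.
A reduces 1.02 dB more.

A, by 1.02 dB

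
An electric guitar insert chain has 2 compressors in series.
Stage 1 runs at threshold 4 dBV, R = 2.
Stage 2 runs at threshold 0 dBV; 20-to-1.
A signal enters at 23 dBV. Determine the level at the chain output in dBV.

0.675 dBV

Stage 1: 23 dBV is 19 dB over 4 dBV; at 2:1 that becomes 9.5 dB over, giving 13.5 dBV.
Stage 2: overshoot 13.5 dB → 13.5/20 = 0.675 dB → 0.675 dBV.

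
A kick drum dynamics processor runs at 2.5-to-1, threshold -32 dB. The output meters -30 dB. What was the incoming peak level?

That's 2 dB above the -32 dB threshold.
Input overshoot = R × output overshoot = 5 dB → input = -32 + 5 = -27 dB.

-27 dB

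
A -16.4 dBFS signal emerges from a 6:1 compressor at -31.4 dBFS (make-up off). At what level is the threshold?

Let T be the threshold. Output overshoot = (input overshoot)/R, so -31.4 − T = (-16.4 − T)/6.
6·(-31.4 − T) = -16.4 − T → 5·T = -188.4 − (-16.4) = -172.
T = -172/5 = -34.4 dBFS.

-34.4 dBFS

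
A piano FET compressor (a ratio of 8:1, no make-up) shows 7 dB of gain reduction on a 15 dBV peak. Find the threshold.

7 dBV

Input is 8 dB above T (since output overshoot × R = input overshoot: (8 − T)·8 = 15 − T gives T = 7 dBV).
Check: 7 + (15 − 7)/8 = 7 + 1 = 8 dBV. ✓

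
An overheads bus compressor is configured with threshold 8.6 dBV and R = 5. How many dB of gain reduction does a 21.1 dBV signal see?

10 dB

The signal is 12.5 dB above threshold.
A 5:1 ratio leaves 2.5 dB of that excess.
GR = overshoot in − overshoot out = 12.5 − 2.5 = 10 dB.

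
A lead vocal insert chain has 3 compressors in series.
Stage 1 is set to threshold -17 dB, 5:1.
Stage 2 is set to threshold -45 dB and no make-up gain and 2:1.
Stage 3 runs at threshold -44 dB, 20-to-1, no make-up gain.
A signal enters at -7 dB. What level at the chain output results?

Stage 1: overshoot 10 dB → 10/5 = 2 dB → -15 dB.
Stage 2: 30 dB above -45 dB, reduced 2:1 to 15 dB above → -30 dB.
Stage 3: 14 dB above -44 dB, reduced 20:1 to 0.7 dB above → -43.3 dB.

-43.3 dB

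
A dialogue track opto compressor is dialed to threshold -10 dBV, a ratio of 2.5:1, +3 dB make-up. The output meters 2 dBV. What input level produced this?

12.5 dBV

Remove make-up: 2 − 3 = -1 dBV.
The compressed level sits -1 − (-10) = 9 dB over threshold.
Undo the ratio: input overshoot = 9 × 2.5 = 22.5 dB, giving input = 12.5 dBV.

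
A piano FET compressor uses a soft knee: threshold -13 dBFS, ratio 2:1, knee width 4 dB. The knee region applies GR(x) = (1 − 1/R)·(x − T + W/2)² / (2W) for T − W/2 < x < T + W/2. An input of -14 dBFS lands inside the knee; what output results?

-14.0625 dBFS

x − T + W/2 = -14 − (-13) + 2 = 1.
GR = (1 − 1/2) × 1² / 8 = 0.5 × 1 / 8 = 0.0625 dB.
Output = -14 − 0.0625 = -14.0625 dBFS.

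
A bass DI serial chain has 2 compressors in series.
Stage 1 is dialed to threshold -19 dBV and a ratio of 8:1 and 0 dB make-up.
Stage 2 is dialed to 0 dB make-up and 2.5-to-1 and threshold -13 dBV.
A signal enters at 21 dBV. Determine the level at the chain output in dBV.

-14 dBV

Stage 1: 40 dB above -19 dBV, reduced 8:1 to 5 dB above → -14 dBV.
Stage 2: -14 dBV ≤ -13 dBV, so stage 2 doesn't engage; output -14 dBV.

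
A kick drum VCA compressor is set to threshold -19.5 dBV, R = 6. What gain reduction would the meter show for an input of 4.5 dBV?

20 dB

4.5 dBV exceeds the threshold by 24 dB.
A 6:1 ratio leaves 4 dB of that excess.
GR = overshoot in − overshoot out = 24 − 4 = 20 dB.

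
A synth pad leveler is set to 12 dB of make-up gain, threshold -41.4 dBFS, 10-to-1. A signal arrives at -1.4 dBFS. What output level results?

The input is 40 dB above the -41.4 dBFS threshold.
10:1 compression reduces that to 40/10 = 4 dB over.
Output = -41.4 + 4 = -37.4 dBFS; make-up adds 12 dB, giving -25.4 dBFS.

-25.4 dBFS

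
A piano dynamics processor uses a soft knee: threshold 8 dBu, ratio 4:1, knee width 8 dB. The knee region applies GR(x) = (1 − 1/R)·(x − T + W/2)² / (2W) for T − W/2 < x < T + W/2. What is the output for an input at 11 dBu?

x − T + W/2 = 11 − 8 + 4 = 7.
GR = (1 − 1/4) × 7² / 16 = 0.75 × 49 / 16 = 2.296875 dB.
Output = 11 − 2.296875 = 8.703125 dBu.

8.703125 dBu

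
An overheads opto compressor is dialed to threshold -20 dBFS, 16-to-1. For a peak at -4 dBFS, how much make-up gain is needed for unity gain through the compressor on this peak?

15 dB

Overshoot 16 dB → 16/16 = 1 dB after compression, so the compressed level is -20 + 1 = -19 dBFS.
Make-up = target − compressed = -4 − (-19) = 15 dB.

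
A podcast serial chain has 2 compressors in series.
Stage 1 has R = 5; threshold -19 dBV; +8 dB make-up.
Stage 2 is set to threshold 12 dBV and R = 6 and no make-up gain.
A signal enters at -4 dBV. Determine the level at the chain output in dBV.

-8 dBV

Stage 1: overshoot 15 dB → 15/5 = 3 dB → -16 dBV; +8 dB make-up → -8 dBV.
Stage 2: -8 dBV is at or below the 12 dBV threshold — no compression; output -8 dBV.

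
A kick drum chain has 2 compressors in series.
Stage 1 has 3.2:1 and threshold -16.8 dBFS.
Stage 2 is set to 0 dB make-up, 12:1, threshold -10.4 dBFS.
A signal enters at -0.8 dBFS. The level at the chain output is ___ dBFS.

-11.8 dBFS

Stage 1: overshoot 16 dB → 16/3.2 = 5 dB → -11.8 dBFS.
Stage 2: -11.8 dBFS is at or below the -10.4 dBFS threshold — no compression; output -11.8 dBFS.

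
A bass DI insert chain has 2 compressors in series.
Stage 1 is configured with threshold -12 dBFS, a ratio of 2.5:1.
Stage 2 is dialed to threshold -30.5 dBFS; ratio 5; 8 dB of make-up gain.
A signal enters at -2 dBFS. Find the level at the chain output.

Stage 1: overshoot 10 dB → 10/2.5 = 4 dB → -8 dBFS.
Stage 2: 22.5 dB above -30.5 dBFS, reduced 5:1 to 4.5 dB above → -26 dBFS; +8 dB make-up → -18 dBFS.

-18 dBFS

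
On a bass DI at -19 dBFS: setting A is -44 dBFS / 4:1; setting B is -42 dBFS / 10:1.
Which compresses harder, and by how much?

B, by 1.95 dB

A: 25 dB over, compressed to 6.25 dB over, so 18.75 dB of GR.
B: 23 dB over, compressed to 2.3 dB over, so 20.7 dB of GR.
B applies 1.95 dB more gain reduction.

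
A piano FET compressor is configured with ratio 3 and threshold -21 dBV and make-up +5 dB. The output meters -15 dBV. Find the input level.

Remove make-up: -15 − 5 = -20 dBV.
The compressed level sits -20 − (-21) = 1 dB over threshold.
Undo the ratio: input overshoot = 1 × 3 = 3 dB, giving input = -18 dBV.

-18 dBV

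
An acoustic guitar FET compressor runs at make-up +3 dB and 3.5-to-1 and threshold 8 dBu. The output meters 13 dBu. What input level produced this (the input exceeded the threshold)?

15 dBu

Stripping the +3 dB make-up gives 10 dBu at the gain stage.
The compressed level sits 10 − 8 = 2 dB over threshold.
Undo the ratio: input overshoot = 2 × 3.5 = 7 dB, giving input = 15 dBu.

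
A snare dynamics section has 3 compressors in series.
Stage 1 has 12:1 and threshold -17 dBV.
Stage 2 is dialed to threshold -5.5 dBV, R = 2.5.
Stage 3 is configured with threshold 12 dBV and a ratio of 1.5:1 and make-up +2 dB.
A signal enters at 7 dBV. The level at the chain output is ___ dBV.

Stage 1: 24 dB above -17 dBV, reduced 12:1 to 2 dB above → -15 dBV.
Stage 2: below threshold (-15 ≤ -5.5); passes unchanged; output -15 dBV.
Stage 3: -15 dBV ≤ 12 dBV, so stage 3 doesn't engage; make-up brings it to -13 dBV.

-13 dBV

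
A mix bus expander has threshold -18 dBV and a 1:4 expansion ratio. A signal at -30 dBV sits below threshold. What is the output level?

-66 dBV

The input is 12 dB below the -18 dBV threshold.
A 1:4 expander multiplies undershoot by 4: 12 × 4 = 48 dB below threshold.
Output = -18 − 48 = -66 dBV.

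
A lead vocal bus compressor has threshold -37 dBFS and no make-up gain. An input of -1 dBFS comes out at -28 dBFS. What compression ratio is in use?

Input overshoot = -1 − (-37) = 36 dB; output overshoot = -28 − (-37) = 9 dB.
Ratio = 36 / 9 = 4.

4:1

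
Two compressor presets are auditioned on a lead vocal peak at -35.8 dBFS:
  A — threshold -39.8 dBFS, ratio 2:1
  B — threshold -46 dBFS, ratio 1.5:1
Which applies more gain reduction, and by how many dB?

A: GR = 4 − 4/2 = 2 dB.
B: GR = 10.2 − 10.2/1.5 = 3.4 dB.
Difference: 1.4 dB in favour of B.

B, by 1.4 dB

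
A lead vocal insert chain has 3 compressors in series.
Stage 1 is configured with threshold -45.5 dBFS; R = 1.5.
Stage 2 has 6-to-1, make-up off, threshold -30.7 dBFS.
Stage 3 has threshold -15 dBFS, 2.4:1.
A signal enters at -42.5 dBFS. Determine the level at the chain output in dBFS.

Stage 1: 3 dB above -45.5 dBFS, reduced 1.5:1 to 2 dB above → -43.5 dBFS.
Stage 2: -43.5 dBFS ≤ -30.7 dBFS, so stage 2 doesn't engage; output -43.5 dBFS.
Stage 3: below threshold (-43.5 ≤ -15); passes unchanged; output -43.5 dBFS.

-43.5 dBFS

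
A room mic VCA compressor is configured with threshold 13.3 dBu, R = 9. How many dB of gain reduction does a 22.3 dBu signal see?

22.3 dBu exceeds the threshold by 9 dB.
After 9:1 compression the overshoot becomes 9/9 = 1 dB.
So the signal is attenuated by 9 − 1 = 8 dB.

8 dB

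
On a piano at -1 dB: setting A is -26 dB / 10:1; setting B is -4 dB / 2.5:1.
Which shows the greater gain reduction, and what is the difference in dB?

A, by 20.7 dB

A: 25 dB over, compressed to 2.5 dB over, so 22.5 dB of GR.
B: 3 dB over, compressed to 1.2 dB over, so 1.8 dB of GR.
A applies 20.7 dB more gain reduction.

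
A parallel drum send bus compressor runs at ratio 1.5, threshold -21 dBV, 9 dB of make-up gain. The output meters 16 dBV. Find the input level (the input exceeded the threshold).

Stripping the +9 dB make-up gives 7 dBV at the gain stage.
That's 28 dB above the -21 dBV threshold.
Undo the ratio: input overshoot = 28 × 1.5 = 42 dB, giving input = 21 dBV.

21 dBV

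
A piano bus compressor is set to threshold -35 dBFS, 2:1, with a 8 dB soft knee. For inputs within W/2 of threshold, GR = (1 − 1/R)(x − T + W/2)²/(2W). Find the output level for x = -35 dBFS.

x − T + W/2 = -35 − (-35) + 4 = 4.
GR = (1 − 1/2) × 4² / 16 = 0.5 × 16 / 16 = 0.5 dB.
Output = -35 − 0.5 = -35.5 dBFS.

-35.5 dBFS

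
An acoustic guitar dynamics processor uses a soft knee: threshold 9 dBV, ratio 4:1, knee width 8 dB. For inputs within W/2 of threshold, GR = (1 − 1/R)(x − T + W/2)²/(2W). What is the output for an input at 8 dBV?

x − T + W/2 = 8 − 9 + 4 = 3.
GR = (1 − 1/4) × 3² / 16 = 0.75 × 9 / 16 = 0.421875 dB.
Output = 8 − 0.421875 = 7.578125 dBV.

7.578125 dBV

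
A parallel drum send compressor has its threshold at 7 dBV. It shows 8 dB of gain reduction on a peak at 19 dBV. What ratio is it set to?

3:1

Input overshoot = 19 − 7 = 12 dB.
Output overshoot = 12 − 8 = 4 dB.
Ratio = input overshoot / output overshoot = 12 / 4 = 3.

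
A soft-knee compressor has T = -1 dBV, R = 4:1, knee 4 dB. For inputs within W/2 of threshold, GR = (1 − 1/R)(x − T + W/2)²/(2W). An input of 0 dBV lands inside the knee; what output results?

x − T + W/2 = 0 − (-1) + 2 = 3.
GR = (1 − 1/4) × 3² / 8 = 0.75 × 9 / 8 = 0.84375 dB.
Output = 0 − 0.84375 = -0.84375 dBV.

-0.84375 dBV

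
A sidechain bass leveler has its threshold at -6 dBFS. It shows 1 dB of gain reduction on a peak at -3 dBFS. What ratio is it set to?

1.5:1

Input overshoot = -3 − (-6) = 3 dB.
Output overshoot = 3 − 1 = 2 dB.
Ratio = input overshoot / output overshoot = 3 / 2 = 1.5.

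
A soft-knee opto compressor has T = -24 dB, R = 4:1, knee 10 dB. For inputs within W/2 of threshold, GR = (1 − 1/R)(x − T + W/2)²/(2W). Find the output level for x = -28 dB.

x − T + W/2 = -28 − (-24) + 5 = 1.
GR = (1 − 1/4) × 1² / 20 = 0.75 × 1 / 20 = 0.0375 dB.
Output = -28 − 0.0375 = -28.0375 dB.

-28.0375 dB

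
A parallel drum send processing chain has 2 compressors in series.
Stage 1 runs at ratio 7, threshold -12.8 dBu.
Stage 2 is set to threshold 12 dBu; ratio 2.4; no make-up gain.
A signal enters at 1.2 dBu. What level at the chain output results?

-10.8 dBu

Stage 1: 1.2 dBu is 14 dB over -12.8 dBu; at 7:1 that becomes 2 dB over, giving -10.8 dBu.
Stage 2: below threshold (-10.8 ≤ 12); passes unchanged; output -10.8 dBu.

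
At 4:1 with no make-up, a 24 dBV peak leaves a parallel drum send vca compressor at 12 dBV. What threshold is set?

Input is 16 dB above T (since output overshoot × R = input overshoot: (12 − T)·4 = 24 − T gives T = 8 dBV).
Check: 8 + (24 − 8)/4 = 8 + 4 = 12 dBV. ✓

8 dBV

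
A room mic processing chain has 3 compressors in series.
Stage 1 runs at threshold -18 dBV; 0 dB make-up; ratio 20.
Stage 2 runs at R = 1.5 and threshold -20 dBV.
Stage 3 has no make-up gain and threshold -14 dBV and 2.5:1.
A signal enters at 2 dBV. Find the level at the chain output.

-18 dBV

Stage 1: 2 dBV is 20 dB over -18 dBV; at 20:1 that becomes 1 dB over, giving -17 dBV.
Stage 2: 3 dB above -20 dBV, reduced 1.5:1 to 2 dB above → -18 dBV.
Stage 3: -18 dBV is at or below the -14 dBV threshold — no compression; output -18 dBV.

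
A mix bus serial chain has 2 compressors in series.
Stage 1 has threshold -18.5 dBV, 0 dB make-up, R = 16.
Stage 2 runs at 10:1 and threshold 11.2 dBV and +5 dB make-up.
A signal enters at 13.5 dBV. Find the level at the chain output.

Stage 1: 32 dB above -18.5 dBV, reduced 16:1 to 2 dB above → -16.5 dBV.
Stage 2: -16.5 dBV is at or below the 11.2 dBV threshold — no compression; make-up brings it to -11.5 dBV.

-11.5 dBV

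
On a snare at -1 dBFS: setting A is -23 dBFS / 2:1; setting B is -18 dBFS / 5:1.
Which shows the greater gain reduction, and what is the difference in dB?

B, by 2.6 dB

A: 22 dB over, compressed to 11 dB over, so 11 dB of GR.
B: 17 dB over, compressed to 3.4 dB over, so 13.6 dB of GR.
B reduces 2.6 dB more.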